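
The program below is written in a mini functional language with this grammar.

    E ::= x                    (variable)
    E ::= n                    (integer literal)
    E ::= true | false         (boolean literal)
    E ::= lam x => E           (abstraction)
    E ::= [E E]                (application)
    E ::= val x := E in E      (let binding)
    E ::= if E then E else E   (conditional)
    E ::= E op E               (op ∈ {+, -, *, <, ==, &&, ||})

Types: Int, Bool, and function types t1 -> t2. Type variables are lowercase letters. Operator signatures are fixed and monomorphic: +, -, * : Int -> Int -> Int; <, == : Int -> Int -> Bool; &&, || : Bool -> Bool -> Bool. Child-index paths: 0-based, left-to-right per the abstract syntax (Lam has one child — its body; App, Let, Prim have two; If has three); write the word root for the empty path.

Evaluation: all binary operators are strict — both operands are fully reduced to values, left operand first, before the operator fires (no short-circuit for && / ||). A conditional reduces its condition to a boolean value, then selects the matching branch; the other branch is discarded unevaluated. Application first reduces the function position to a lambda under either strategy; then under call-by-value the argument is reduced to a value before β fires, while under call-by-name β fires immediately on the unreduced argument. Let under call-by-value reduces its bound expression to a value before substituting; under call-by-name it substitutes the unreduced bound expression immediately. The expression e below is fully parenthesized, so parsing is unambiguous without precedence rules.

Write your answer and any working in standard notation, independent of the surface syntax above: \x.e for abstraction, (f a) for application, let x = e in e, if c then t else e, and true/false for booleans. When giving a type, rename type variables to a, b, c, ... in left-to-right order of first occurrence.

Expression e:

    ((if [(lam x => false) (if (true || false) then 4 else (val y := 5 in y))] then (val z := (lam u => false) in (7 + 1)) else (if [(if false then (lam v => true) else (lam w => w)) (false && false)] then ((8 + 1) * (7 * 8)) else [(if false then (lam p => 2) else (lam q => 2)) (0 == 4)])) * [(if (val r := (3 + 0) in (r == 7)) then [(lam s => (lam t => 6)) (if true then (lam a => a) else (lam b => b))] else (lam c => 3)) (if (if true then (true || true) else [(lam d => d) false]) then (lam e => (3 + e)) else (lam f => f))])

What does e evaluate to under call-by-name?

Trace:
step 0: ((if ((\x.false) (if (true || false) then 4 else (let y = 5 in y))) then (let z = (\u.false) in (7 + 1)) else (if ((if false then (\v.true) else (\w.w)) (false && false)) then ((8 + 1) * (7 * 8)) else ((if false then (\p.2) else (\q.2)) (0 == 4)))) * ((if (let r = (3 + 0) in (r == 7)) then ((\s.(\t.6)) (if true then (\a.a) else (\b.b))) else (\c.3)) (if (if true then (true || true) else ((\d.d) false)) then (\e.(3 + e)) else (\f.f))))
step 1: [beta@0.0] ((if false then (let z = (\u.false) in (7 + 1)) else (if ((if false then (\v.true) else (\w.w)) (false && false)) then ((8 + 1) * (7 * 8)) else ((if false then (\p.2) else (\q.2)) (0 == 4)))) * ((if (let r = (3 + 0) in (r == 7)) then ((\s.(\t.6)) (if true then (\a.a) else (\b.b))) else (\c.3)) (if (if true then (true || true) else ((\d.d) false)) then (\e.(3 + e)) else (\f.f))))
step 2: [if@0] ((if ((if false then (\v.true) else (\w.w)) (false && false)) then ((8 + 1) * (7 * 8)) else ((if false then (\p.2) else (\q.2)) (0 == 4))) * ((if (let r = (3 + 0) in (r == 7)) then ((\s.(\t.6)) (if true then (\a.a) else (\b.b))) else (\c.3)) (if (if true then (true || true) else ((\d.d) false)) then (\e.(3 + e)) else (\f.f))))
step 3: [if@0.0.0] ((if ((\w.w) (false && false)) then ((8 + 1) * (7 * 8)) else ((if false then (\p.2) else (\q.2)) (0 == 4))) * ((if (let r = (3 + 0) in (r == 7)) then ((\s.(\t.6)) (if true then (\a.a) else (\b.b))) else (\c.3)) (if (if true then (true || true) else ((\d.d) false)) then (\e.(3 + e)) else (\f.f))))
step 4: [beta@0.0] ((if (false && false) then ((8 + 1) * (7 * 8)) else ((if false then (\p.2) else (\q.2)) (0 == 4))) * ((if (let r = (3 + 0) in (r == 7)) then ((\s.(\t.6)) (if true then (\a.a) else (\b.b))) else (\c.3)) (if (if true then (true || true) else ((\d.d) false)) then (\e.(3 + e)) else (\f.f))))
step 5: [delta@0.0] ((if false then ((8 + 1) * (7 * 8)) else ((if false then (\p.2) else (\q.2)) (0 == 4))) * ((if (let r = (3 + 0) in (r == 7)) then ((\s.(\t.6)) (if true then (\a.a) else (\b.b))) else (\c.3)) (if (if true then (true || true) else ((\d.d) false)) then (\e.(3 + e)) else (\f.f))))
step 6: [if@0] (((if false then (\p.2) else (\q.2)) (0 == 4)) * ((if (let r = (3 + 0) in (r == 7)) then ((\s.(\t.6)) (if true then (\a.a) else (\b.b))) else (\c.3)) (if (if true then (true || true) else ((\d.d) false)) then (\e.(3 + e)) else (\f.f))))
step 7: [if@0.0] (((\q.2) (0 == 4)) * ((if (let r = (3 + 0) in (r == 7)) then ((\s.(\t.6)) (if true then (\a.a) else (\b.b))) else (\c.3)) (if (if true then (true || true) else ((\d.d) false)) then (\e.(3 + e)) else (\f.f))))
step 8: [beta@0] (2 * ((if (let r = (3 + 0) in (r == 7)) then ((\s.(\t.6)) (if true then (\a.a) else (\b.b))) else (\c.3)) (if (if true then (true || true) else ((\d.d) false)) then (\e.(3 + e)) else (\f.f))))
step 9: [let@1.0.0] (2 * ((if ((3 + 0) == 7) then ((\s.(\t.6)) (if true then (\a.a) else (\b.b))) else (\c.3)) (if (if true then (true || true) else ((\d.d) false)) then (\e.(3 + e)) else (\f.f))))
step 10: [delta@1.0.0.0] (2 * ((if (3 == 7) then ((\s.(\t.6)) (if true then (\a.a) else (\b.b))) else (\c.3)) (if (if true then (true || true) else ((\d.d) false)) then (\e.(3 + e)) else (\f.f))))
step 11: [delta@1.0.0] (2 * ((if false then ((\s.(\t.6)) (if true then (\a.a) else (\b.b))) else (\c.3)) (if (if true then (true || true) else ((\d.d) false)) then (\e.(3 + e)) else (\f.f))))
step 12: [if@1.0] (2 * ((\c.3) (if (if true then (true || true) else ((\d.d) false)) then (\e.(3 + e)) else (\f.f))))
step 13: [beta@1] (2 * 3)
step 14: [delta@root] 6

Answer: 6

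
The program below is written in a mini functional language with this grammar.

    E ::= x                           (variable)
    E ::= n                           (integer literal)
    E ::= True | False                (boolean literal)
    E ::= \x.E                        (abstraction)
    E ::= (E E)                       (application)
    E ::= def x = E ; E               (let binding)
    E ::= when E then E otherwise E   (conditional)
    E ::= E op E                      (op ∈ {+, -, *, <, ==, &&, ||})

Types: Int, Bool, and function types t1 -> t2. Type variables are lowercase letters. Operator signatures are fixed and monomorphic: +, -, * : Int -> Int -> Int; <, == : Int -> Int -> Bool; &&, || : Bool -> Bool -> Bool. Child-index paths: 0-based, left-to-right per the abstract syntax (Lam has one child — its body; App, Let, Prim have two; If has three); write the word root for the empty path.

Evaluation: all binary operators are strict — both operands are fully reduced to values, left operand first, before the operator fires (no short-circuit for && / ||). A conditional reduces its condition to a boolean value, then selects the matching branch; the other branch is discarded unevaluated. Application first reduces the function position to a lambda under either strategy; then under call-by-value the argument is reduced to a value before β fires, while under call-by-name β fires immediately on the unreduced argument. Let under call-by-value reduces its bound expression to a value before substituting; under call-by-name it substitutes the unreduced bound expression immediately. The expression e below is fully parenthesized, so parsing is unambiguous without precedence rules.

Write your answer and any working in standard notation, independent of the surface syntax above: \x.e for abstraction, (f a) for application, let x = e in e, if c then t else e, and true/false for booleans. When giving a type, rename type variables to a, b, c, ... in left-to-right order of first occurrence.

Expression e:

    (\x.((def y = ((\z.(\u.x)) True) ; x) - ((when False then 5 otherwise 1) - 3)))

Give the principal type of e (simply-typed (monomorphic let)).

Derivation:
x : a
\u._ : c -> a
\z._ : b -> c -> a
  unify b -> c -> a ~ Bool -> d
  unify b ~ Bool
  unify c -> a ~ d
_ _ : c -> a
let y : c -> a
x : a
  unify a ~ Int
  unify Bool ~ Bool
  unify Int ~ Int
  unify Int ~ Int
  unify Int ~ Int
  unify Int ~ Int
\x._ : Int -> Int

Answer: Int -> Int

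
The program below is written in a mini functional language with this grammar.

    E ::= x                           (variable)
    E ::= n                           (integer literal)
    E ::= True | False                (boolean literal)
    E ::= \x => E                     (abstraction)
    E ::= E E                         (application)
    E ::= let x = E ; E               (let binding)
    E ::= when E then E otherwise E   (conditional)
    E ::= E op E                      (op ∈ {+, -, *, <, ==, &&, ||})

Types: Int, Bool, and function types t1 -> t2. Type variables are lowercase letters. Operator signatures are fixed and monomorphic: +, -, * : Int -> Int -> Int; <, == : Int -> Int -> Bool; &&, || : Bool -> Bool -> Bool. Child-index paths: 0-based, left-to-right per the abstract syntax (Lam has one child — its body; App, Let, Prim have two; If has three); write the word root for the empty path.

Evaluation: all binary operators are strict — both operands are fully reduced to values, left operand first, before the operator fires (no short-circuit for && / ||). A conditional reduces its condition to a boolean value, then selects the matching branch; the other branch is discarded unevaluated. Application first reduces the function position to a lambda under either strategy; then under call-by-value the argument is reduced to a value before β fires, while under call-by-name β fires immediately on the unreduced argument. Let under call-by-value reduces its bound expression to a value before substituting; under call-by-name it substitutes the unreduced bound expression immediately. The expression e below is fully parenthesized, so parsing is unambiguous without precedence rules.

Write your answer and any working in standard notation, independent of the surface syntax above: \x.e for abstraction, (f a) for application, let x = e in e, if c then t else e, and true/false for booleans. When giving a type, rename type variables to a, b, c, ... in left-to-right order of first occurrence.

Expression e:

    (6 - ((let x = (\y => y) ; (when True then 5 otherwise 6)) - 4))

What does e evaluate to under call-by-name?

Trace:
step 0: (6 - ((let x = (\y.y) in (if true then 5 else 6)) - 4))
step 1: [let@1.0] (6 - ((if true then 5 else 6) - 4))
step 2: [if@1.0] (6 - (5 - 4))
step 3: [delta@1] (6 - 1)
step 4: [delta@root] 5

Answer: 5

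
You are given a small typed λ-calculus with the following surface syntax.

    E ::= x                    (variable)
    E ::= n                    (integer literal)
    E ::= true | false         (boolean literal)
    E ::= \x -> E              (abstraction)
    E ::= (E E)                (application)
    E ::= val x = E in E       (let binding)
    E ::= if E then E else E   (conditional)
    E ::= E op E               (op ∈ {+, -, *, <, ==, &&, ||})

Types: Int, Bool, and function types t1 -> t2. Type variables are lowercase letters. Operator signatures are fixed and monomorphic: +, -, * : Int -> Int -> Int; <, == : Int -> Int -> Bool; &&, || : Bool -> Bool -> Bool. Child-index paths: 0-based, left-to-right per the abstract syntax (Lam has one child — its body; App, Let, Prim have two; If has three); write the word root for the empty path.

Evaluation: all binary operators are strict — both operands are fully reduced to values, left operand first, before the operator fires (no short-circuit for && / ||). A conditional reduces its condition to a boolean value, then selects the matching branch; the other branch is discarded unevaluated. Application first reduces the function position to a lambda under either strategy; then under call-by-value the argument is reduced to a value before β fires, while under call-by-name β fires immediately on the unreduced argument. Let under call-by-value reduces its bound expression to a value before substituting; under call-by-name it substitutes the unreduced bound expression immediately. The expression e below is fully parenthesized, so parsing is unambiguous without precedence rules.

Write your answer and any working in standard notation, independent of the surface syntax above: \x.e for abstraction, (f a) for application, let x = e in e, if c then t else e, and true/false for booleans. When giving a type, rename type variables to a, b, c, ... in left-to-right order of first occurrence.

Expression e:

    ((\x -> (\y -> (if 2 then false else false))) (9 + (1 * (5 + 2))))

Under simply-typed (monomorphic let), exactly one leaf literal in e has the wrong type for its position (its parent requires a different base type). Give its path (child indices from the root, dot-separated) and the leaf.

Trace:
  unify Int ~ Bool
  FAIL: mismatch Int ~ Bool

Answer: 0.0.0.0 : 2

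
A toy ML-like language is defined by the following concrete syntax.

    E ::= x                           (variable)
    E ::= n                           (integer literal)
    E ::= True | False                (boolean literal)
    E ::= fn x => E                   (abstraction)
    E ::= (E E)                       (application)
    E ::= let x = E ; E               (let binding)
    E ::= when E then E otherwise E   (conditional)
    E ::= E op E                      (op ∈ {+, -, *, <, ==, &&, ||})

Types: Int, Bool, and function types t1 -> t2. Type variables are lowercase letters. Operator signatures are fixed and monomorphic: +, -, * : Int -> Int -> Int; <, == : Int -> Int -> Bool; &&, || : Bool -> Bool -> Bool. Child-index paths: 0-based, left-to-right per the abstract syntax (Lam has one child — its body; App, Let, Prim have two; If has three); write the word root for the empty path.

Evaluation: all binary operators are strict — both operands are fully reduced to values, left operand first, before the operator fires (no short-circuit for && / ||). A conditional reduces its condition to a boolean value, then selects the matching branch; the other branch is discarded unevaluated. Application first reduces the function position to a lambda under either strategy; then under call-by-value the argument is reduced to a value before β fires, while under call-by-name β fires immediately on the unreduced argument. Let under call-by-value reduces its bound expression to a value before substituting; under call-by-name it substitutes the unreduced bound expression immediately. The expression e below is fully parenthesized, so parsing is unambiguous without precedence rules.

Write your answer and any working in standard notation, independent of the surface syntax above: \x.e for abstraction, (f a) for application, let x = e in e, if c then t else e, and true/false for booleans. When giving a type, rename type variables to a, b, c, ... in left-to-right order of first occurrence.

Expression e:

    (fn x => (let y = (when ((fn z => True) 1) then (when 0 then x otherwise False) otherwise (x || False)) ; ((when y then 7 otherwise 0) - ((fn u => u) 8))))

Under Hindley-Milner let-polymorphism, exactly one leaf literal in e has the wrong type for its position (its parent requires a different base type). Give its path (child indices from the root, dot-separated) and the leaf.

Trace:
\z._ : b -> Bool
  unify b -> Bool ~ Int -> c
  unify b ~ Int
  unify Bool ~ c
_ _ : Bool
  unify Bool ~ Bool
  unify Int ~ Bool
  FAIL: mismatch Int ~ Bool

Answer: 0.0.1.0 : 0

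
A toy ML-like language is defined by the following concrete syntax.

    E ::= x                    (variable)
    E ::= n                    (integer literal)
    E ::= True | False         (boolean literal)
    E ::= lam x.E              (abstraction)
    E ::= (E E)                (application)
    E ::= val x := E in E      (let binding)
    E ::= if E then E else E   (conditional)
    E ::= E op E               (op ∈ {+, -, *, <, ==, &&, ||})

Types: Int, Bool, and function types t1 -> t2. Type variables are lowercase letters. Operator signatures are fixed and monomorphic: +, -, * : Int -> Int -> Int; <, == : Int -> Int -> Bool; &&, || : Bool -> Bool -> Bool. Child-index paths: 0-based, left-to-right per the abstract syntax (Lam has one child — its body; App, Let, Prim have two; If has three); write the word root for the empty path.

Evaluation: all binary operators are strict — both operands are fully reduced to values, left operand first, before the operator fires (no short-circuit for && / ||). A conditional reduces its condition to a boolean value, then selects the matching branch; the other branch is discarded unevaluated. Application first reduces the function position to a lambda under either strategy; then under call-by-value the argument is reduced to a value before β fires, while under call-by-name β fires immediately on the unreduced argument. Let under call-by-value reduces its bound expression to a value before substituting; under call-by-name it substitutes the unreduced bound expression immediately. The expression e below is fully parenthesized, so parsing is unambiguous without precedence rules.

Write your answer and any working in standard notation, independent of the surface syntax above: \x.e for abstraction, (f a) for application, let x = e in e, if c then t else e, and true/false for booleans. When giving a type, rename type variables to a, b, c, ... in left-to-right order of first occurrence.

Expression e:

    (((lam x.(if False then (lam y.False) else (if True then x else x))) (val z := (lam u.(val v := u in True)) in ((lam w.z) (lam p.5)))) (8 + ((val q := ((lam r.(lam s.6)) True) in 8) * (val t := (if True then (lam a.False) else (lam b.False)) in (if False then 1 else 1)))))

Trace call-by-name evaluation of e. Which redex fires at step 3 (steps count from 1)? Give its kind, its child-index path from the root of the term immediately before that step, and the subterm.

Answer: if at 0 : (if true then (let z = (\u.(let v = u in true)) in ((\w.z) (\p.5))) else (let z = (\u.(let v = u in true)) in ((\w.z) (\p.5))))

Working:
step 0: (((\x.(if false then (\y.false) else (if true then x else x))) (let z = (\u.(let v = u in true)) in ((\w.z) (\p.5)))) (8 + ((let q = ((\r.(\s.6)) true) in 8) * (let t = (if true then (\a.false) else (\b.false)) in (if false then 1 else 1)))))
step 1: [beta@0] ((if false then (\y.false) else (if true then (let z = (\u.(let v = u in true)) in ((\w.z) (\p.5))) else (let z = (\u.(let v = u in true)) in ((\w.z) (\p.5))))) (8 + ((let q = ((\r.(\s.6)) true) in 8) * (let t = (if true then (\a.false) else (\b.false)) in (if false then 1 else 1)))))
step 2: [if@0] ((if true then (let z = (\u.(let v = u in true)) in ((\w.z) (\p.5))) else (let z = (\u.(let v = u in true)) in ((\w.z) (\p.5)))) (8 + ((let q = ((\r.(\s.6)) true) in 8) * (let t = (if true then (\a.false) else (\b.false)) in (if false then 1 else 1)))))
step 3: [if@0] ((let z = (\u.(let v = u in true)) in ((\w.z) (\p.5))) (8 + ((let q = ((\r.(\s.6)) true) in 8) * (let t = (if true then (\a.false) else (\b.false)) in (if false then 1 else 1)))))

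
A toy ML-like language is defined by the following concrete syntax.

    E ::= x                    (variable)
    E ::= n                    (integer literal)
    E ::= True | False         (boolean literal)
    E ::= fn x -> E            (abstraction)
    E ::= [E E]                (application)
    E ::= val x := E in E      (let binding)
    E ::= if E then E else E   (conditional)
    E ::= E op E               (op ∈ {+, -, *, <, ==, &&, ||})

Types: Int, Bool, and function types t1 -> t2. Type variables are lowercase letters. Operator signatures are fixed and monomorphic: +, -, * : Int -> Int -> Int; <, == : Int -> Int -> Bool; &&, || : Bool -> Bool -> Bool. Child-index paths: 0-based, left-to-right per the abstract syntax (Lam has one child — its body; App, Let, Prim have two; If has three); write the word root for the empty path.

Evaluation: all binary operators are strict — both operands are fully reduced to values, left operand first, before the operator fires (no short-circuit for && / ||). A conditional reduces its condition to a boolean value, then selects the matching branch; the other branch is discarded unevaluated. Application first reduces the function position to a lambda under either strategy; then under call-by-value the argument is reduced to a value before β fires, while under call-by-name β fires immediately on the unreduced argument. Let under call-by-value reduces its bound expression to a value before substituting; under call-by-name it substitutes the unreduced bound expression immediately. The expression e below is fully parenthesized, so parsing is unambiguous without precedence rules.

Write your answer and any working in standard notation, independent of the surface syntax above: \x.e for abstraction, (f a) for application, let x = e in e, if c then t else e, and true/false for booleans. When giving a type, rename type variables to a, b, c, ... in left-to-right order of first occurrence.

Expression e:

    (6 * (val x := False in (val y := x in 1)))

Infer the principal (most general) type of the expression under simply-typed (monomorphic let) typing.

Working:
  unify Int ~ Int
let x : Bool
x : Bool
let y : Bool
  unify Int ~ Int

Answer: Int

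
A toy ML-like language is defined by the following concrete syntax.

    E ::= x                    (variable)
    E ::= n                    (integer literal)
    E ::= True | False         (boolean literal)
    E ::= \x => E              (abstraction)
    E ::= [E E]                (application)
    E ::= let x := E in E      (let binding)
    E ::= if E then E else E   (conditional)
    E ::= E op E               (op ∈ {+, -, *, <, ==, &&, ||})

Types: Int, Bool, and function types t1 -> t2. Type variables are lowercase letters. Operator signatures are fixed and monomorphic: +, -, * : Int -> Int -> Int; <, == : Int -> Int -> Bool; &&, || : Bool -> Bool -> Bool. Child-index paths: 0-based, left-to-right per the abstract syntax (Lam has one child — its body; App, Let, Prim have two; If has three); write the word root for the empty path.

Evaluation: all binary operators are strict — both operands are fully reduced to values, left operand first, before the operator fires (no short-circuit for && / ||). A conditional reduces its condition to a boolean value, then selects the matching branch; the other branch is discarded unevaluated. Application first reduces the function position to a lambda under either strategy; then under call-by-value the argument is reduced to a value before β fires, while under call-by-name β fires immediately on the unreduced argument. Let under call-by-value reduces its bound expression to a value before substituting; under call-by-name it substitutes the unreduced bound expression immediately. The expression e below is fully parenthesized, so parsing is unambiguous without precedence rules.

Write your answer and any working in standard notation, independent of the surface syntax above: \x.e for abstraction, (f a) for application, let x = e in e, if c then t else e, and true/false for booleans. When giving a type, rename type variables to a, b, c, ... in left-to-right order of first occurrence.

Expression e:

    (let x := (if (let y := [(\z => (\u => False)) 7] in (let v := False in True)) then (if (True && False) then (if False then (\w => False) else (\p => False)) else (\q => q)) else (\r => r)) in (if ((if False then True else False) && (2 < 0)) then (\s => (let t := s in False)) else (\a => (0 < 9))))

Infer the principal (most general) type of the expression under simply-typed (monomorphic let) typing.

Derivation:
\u._ : b -> Bool
\z._ : a -> b -> Bool
  unify a -> b -> Bool ~ Int -> c
  unify a ~ Int
  unify b -> Bool ~ c
_ _ : b -> Bool
let y : b -> Bool
let v : Bool
  unify Bool ~ Bool
  unify Bool ~ Bool
  unify Bool ~ Bool
  unify Bool ~ Bool
  unify Bool ~ Bool
\w._ : d -> Bool
\p._ : e -> Bool
  unify d -> Bool ~ e -> Bool
  unify d ~ e
  unify Bool ~ Bool
q : f
\q._ : f -> f
  unify e -> Bool ~ f -> f
  unify e ~ f
  unify Bool ~ f
r : g
\r._ : g -> g
  unify Bool -> Bool ~ g -> g
  unify Bool ~ g
  unify Bool ~ Bool
let x : Bool -> Bool
  unify Bool ~ Bool
  unify Bool ~ Bool
  unify Bool ~ Bool
  unify Int ~ Int
  unify Int ~ Int
  unify Bool ~ Bool
  unify Bool ~ Bool
s : h
let t : h
\s._ : h -> Bool
  unify Int ~ Int
  unify Int ~ Int
\a._ : i -> Bool
  unify h -> Bool ~ i -> Bool
  unify h ~ i
  unify Bool ~ Bool

Answer: a -> Bool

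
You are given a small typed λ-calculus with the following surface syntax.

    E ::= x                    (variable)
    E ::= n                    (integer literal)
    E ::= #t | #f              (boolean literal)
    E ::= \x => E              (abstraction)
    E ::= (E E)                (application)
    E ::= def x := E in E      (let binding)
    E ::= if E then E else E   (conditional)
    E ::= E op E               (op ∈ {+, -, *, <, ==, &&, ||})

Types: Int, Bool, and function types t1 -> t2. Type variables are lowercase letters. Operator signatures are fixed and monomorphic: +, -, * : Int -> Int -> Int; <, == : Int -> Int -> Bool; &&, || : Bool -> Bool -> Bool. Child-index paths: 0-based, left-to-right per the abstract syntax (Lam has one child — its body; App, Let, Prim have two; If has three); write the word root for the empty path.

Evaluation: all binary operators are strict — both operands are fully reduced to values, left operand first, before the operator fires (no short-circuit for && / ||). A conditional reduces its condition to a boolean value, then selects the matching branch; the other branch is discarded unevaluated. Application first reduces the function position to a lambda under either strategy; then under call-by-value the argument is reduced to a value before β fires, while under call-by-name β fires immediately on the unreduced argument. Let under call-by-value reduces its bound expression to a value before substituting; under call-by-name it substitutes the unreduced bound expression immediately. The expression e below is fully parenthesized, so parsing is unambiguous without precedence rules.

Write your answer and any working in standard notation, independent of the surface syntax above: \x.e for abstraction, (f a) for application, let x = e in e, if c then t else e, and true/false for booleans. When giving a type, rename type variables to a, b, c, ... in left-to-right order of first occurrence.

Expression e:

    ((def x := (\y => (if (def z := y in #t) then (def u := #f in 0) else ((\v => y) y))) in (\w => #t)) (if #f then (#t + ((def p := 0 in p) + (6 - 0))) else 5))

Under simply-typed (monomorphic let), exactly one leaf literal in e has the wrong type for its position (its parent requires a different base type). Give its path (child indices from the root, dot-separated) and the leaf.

Derivation:
y : a
let z : a
  unify Bool ~ Bool
let u : Bool
y : a
\v._ : b -> a
y : a
  unify b -> a ~ a -> c
  unify b ~ a
  unify a ~ c
_ _ : c
  unify Int ~ c
\y._ : Int -> Int
let x : Int -> Int
\w._ : d -> Bool
  unify Bool ~ Bool
  unify Bool ~ Int
  FAIL: mismatch Bool ~ Int

Answer: 1.1.0 : true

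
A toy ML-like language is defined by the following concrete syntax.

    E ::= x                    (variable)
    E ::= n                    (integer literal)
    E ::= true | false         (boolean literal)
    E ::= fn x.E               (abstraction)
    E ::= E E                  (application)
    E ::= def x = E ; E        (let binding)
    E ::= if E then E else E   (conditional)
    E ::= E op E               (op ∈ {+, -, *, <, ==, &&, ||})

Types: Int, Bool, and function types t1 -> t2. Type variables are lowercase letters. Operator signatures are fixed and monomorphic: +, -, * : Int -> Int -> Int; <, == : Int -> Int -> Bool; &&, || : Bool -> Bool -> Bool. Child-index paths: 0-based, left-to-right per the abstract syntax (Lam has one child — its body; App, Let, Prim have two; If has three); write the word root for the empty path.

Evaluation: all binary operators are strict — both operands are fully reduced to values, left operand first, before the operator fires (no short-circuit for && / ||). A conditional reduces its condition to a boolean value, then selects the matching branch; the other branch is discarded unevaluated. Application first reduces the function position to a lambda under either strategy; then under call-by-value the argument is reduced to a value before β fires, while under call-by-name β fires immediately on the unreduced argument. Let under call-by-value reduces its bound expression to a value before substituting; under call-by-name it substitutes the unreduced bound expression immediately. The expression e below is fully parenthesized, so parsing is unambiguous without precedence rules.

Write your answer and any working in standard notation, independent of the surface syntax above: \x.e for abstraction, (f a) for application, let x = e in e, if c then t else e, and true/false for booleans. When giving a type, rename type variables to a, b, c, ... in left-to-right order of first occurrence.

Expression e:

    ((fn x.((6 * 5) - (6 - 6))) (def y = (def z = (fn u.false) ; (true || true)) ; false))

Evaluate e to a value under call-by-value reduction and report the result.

Trace:
step 0: ((\x.((6 * 5) - (6 - 6))) (let y = (let z = (\u.false) in (true || true)) in false))
step 1: [let@1.0] ((\x.((6 * 5) - (6 - 6))) (let y = (true || true) in false))
step 2: [delta@1.0] ((\x.((6 * 5) - (6 - 6))) (let y = true in false))
step 3: [let@1] ((\x.((6 * 5) - (6 - 6))) false)
step 4: [beta@root] ((6 * 5) - (6 - 6))
step 5: [delta@0] (30 - (6 - 6))
step 6: [delta@1] (30 - 0)
step 7: [delta@root] 30

Answer: 30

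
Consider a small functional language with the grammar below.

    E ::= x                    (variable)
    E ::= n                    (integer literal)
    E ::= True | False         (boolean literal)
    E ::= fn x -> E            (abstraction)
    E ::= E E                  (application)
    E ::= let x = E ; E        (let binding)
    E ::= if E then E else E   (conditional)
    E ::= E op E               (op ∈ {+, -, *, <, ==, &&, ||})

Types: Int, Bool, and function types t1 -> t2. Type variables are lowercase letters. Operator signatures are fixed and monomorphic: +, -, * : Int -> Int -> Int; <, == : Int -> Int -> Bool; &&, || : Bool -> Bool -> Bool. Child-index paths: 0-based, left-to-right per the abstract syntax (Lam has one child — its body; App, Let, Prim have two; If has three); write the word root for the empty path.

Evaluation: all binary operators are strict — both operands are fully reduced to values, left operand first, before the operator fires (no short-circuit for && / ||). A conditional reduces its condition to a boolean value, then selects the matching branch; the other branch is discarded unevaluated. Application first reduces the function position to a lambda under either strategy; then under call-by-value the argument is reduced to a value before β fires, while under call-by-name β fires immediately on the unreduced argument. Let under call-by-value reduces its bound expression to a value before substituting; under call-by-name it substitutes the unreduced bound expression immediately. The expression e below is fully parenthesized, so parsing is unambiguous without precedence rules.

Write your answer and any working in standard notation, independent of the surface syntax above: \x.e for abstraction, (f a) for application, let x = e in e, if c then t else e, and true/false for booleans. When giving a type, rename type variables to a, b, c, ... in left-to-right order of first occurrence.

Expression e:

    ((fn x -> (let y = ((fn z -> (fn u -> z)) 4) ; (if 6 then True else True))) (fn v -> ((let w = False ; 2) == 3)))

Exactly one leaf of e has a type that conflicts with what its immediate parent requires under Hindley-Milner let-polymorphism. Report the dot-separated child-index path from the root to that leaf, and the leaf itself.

Derivation:
z : b
\u._ : c -> b
\z._ : b -> c -> b
  unify b -> c -> b ~ Int -> d
  unify b ~ Int
  unify c -> Int ~ d
_ _ : c -> Int
let y : forall. c -> Int
  unify Int ~ Bool
  FAIL: mismatch Int ~ Bool

Answer: 0.0.1.0 : 6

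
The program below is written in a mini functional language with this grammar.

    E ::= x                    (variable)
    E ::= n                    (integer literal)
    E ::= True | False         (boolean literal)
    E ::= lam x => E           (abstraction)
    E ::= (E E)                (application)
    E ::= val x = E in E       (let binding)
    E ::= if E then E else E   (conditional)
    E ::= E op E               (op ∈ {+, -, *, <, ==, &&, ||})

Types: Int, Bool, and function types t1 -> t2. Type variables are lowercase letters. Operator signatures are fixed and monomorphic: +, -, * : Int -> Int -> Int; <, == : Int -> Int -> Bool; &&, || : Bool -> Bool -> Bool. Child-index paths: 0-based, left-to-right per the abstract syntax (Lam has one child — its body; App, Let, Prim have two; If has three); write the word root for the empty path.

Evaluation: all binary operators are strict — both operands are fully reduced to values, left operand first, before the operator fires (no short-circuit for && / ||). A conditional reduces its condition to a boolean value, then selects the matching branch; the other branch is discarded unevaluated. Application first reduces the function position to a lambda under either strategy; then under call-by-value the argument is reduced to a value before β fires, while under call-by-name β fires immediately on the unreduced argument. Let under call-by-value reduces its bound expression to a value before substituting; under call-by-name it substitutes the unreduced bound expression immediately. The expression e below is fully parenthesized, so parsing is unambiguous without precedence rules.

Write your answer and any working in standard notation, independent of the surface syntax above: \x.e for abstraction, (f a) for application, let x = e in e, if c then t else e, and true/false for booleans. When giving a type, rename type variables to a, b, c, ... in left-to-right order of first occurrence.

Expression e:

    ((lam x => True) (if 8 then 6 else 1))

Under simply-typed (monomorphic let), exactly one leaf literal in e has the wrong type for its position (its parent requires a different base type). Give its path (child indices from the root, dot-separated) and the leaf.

Trace:
\x._ : a -> Bool
  unify Int ~ Bool
  FAIL: mismatch Int ~ Bool

Answer: 1.0 : 8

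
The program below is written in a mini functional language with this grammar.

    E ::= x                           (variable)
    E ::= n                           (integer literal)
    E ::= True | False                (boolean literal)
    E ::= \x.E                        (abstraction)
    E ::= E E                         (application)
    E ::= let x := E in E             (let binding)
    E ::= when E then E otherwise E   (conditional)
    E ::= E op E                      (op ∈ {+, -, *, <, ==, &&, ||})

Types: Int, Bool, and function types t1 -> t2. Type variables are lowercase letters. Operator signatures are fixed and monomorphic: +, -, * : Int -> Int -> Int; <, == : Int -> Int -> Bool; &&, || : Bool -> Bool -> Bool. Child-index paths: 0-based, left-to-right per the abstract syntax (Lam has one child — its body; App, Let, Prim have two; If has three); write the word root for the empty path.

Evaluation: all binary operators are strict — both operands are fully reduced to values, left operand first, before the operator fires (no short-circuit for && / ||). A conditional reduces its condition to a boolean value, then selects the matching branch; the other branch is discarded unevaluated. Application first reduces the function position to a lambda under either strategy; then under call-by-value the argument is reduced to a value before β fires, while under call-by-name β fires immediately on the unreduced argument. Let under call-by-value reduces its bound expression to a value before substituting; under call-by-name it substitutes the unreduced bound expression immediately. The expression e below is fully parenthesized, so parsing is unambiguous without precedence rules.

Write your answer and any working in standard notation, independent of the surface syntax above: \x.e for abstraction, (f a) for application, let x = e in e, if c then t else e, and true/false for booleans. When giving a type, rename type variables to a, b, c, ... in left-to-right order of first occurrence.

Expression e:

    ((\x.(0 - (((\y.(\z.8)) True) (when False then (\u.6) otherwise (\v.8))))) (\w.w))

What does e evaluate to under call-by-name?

Answer: -8

Working:
step 0: ((\x.(0 - (((\y.(\z.8)) true) (if false then (\u.6) else (\v.8))))) (\w.w))
step 1: [beta@root] (0 - (((\y.(\z.8)) true) (if false then (\u.6) else (\v.8))))
step 2: [beta@1.0] (0 - ((\z.8) (if false then (\u.6) else (\v.8))))
step 3: [beta@1] (0 - 8)
step 4: [delta@root] -8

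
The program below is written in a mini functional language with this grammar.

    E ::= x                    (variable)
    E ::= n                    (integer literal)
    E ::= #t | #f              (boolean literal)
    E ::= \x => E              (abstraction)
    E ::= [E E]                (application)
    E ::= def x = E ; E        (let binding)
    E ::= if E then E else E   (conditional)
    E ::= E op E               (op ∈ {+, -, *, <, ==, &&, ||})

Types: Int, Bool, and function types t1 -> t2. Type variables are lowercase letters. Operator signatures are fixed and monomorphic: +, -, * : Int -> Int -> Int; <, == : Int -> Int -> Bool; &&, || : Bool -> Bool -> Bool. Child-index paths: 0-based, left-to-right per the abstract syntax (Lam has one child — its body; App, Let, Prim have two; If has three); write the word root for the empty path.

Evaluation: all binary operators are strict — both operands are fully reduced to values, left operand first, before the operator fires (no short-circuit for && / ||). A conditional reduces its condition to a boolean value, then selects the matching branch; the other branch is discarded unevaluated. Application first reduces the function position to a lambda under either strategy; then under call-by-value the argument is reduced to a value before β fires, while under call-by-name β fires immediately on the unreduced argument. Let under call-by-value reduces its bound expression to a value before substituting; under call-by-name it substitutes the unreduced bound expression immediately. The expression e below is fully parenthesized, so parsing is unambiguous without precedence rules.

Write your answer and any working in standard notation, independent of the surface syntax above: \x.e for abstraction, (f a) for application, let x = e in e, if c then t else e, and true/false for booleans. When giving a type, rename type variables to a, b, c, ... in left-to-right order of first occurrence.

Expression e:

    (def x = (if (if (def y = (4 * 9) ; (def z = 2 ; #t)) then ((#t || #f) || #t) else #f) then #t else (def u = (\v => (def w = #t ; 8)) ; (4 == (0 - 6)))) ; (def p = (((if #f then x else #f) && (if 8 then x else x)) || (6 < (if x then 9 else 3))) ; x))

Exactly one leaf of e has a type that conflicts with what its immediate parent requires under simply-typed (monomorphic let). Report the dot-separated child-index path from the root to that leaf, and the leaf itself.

Trace:
  unify Int ~ Int
  unify Int ~ Int
let y : Int
let z : Int
  unify Bool ~ Bool
  unify Bool ~ Bool
  unify Bool ~ Bool
  unify Bool ~ Bool
  unify Bool ~ Bool
  unify Bool ~ Bool
  unify Bool ~ Bool
let w : Bool
\v._ : a -> Int
let u : a -> Int
  unify Int ~ Int
  unify Int ~ Int
  unify Int ~ Int
  unify Int ~ Int
  unify Bool ~ Bool
let x : Bool
  unify Bool ~ Bool
x : Bool
  unify Bool ~ Bool
  unify Bool ~ Bool
  unify Int ~ Bool
  FAIL: mismatch Int ~ Bool

Answer: 1.0.0.1.0 : 8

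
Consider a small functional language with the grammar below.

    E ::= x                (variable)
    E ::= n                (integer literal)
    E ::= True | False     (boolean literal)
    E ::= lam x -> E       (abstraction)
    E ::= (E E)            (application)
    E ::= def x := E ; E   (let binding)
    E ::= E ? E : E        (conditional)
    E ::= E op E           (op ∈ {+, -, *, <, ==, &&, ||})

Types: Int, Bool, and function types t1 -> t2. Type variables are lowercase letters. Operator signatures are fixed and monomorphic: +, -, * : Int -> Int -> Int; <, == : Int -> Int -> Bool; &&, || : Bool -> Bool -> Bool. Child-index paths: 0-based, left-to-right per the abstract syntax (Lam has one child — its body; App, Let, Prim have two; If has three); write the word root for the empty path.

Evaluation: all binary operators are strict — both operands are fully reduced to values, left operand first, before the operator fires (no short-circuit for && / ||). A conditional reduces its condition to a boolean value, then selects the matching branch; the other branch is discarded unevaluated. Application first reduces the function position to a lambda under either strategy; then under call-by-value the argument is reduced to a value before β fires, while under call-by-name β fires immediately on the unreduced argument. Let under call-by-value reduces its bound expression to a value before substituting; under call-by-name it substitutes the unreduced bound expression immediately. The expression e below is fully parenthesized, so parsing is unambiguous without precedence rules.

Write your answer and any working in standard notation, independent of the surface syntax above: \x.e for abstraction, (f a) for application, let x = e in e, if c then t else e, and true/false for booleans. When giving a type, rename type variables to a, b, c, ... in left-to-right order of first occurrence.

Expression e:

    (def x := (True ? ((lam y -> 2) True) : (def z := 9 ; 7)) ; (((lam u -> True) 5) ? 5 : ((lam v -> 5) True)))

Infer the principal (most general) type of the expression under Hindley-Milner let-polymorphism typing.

Working:
  unify Bool ~ Bool
\y._ : a -> Int
  unify a -> Int ~ Bool -> b
  unify a ~ Bool
  unify Int ~ b
_ _ : Int
let z : Int
  unify Int ~ Int
let x : Int
\u._ : c -> Bool
  unify c -> Bool ~ Int -> d
  unify c ~ Int
  unify Bool ~ d
_ _ : Bool
  unify Bool ~ Bool
\v._ : e -> Int
  unify e -> Int ~ Bool -> f
  unify e ~ Bool
  unify Int ~ f
_ _ : Int
  unify Int ~ Int

Answer: Int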